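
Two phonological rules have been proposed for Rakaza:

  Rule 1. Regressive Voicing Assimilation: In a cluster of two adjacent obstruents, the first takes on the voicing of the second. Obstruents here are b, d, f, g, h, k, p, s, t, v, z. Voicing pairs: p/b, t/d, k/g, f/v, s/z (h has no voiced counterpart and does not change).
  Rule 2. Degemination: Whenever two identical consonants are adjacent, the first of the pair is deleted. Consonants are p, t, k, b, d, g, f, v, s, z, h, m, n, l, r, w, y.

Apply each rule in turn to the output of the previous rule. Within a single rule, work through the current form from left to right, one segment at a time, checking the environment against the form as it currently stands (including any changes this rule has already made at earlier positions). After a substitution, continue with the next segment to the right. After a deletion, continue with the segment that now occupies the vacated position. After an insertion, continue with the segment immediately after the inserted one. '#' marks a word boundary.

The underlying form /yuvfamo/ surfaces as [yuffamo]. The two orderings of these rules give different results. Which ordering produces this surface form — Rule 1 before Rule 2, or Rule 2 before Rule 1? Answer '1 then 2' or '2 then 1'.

Order 1 then 2:
  1 Regressive Voicing Assimilation: [yuvfamo] → [yuffamo]
  2 Degemination: [yuffamo] → [yufamo]
  result: [yufamo]
Order 2 then 1:
  2 Degemination: no change — [yuvfamo]
  1 Regressive Voicing Assimilation: [yuvfamo] → [yuffamo]
  result: [yuffamo]

2 then 1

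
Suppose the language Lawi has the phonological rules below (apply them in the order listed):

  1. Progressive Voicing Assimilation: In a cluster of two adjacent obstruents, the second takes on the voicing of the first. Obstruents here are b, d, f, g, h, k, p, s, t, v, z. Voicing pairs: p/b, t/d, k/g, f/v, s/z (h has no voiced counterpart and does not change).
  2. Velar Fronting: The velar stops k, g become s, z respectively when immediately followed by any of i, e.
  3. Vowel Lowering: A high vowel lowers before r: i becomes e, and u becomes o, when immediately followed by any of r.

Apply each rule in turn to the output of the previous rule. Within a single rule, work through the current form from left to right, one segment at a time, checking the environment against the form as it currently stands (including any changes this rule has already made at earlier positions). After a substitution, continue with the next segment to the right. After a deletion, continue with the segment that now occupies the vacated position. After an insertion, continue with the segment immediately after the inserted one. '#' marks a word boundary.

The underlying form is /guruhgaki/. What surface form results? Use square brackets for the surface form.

1 Progressive Voicing Assimilation: [guruhgaki] → [guruhkaki]
2 Velar Fronting: [guruhkaki] → [guruhkasi]
3 Vowel Lowering: [guruhkasi] → [goruhkasi]

[goruhkasi]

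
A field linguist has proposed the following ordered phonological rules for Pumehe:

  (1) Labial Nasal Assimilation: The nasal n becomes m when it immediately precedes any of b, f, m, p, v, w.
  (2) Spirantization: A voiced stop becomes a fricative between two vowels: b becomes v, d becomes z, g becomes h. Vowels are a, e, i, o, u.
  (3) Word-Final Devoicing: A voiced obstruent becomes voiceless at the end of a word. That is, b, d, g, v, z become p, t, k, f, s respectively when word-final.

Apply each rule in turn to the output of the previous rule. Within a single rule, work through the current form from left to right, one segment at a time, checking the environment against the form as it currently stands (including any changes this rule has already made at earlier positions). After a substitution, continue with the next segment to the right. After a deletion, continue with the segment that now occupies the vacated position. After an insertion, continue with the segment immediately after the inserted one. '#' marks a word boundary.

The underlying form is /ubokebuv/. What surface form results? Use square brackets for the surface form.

[uvokevuf]

(1) Labial Nasal Assimilation: no change — [ubokebuv]
(2) Spirantization: [ubokebuv] → [uvokevuv]
(3) Word-Final Devoicing: [uvokevuv] → [uvokevuf]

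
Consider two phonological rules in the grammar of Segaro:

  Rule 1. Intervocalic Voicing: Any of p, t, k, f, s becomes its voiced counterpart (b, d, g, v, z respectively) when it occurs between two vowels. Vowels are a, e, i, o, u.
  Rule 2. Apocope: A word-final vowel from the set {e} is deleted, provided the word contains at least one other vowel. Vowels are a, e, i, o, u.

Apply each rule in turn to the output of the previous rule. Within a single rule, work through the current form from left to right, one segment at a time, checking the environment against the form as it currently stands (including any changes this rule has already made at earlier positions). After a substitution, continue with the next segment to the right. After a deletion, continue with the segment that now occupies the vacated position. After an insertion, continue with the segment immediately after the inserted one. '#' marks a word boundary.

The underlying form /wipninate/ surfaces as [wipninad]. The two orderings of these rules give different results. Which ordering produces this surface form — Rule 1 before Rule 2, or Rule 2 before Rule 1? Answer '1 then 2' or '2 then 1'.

1 then 2

Order 1 then 2:
  1 Intervocalic Voicing: [wipninate] → [wipninade]
  2 Apocope: [wipninade] → [wipninad]
  result: [wipninad]
Order 2 then 1:
  2 Apocope: [wipninate] → [wipninat]
  1 Intervocalic Voicing: no change — [wipninat]
  result: [wipninat]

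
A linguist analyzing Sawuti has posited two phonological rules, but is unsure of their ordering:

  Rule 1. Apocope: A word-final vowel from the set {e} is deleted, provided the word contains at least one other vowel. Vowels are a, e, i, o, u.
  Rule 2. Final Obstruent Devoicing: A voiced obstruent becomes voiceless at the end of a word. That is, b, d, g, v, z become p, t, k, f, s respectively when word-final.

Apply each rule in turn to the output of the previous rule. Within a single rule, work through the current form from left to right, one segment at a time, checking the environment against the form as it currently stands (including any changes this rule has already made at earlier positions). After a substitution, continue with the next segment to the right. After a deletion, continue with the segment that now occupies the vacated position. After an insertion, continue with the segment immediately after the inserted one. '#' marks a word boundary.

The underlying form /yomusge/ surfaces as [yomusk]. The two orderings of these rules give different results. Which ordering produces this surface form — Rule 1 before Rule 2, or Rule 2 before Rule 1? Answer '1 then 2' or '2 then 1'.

1 then 2

Order 1 then 2:
  1 Apocope: [yomusge] → [yomusg]
  2 Final Obstruent Devoicing: [yomusg] → [yomusk]
  result: [yomusk]
Order 2 then 1:
  2 Final Obstruent Devoicing: no change — [yomusge]
  1 Apocope: [yomusge] → [yomusg]
  result: [yomusg]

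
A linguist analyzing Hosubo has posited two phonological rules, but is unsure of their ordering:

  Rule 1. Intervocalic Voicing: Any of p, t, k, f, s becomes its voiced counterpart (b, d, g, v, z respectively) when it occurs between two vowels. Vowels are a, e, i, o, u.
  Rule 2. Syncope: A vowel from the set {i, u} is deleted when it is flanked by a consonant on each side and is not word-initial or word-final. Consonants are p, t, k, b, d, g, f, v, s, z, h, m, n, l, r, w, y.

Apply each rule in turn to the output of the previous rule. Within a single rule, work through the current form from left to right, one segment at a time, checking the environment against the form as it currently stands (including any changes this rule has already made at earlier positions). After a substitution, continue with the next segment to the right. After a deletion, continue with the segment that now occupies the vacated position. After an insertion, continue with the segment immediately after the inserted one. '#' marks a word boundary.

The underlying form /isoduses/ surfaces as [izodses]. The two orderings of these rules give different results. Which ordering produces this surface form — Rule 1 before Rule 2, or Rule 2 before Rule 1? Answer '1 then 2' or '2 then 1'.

2 then 1

Order 1 then 2:
  1 Intervocalic Voicing: [isoduses] → [izoduzes]
  2 Syncope: [izoduzes] → [izodzes]
  result: [izodzes]
Order 2 then 1:
  2 Syncope: [isoduses] → [isodses]
  1 Intervocalic Voicing: [isodses] → [izodses]
  result: [izodses]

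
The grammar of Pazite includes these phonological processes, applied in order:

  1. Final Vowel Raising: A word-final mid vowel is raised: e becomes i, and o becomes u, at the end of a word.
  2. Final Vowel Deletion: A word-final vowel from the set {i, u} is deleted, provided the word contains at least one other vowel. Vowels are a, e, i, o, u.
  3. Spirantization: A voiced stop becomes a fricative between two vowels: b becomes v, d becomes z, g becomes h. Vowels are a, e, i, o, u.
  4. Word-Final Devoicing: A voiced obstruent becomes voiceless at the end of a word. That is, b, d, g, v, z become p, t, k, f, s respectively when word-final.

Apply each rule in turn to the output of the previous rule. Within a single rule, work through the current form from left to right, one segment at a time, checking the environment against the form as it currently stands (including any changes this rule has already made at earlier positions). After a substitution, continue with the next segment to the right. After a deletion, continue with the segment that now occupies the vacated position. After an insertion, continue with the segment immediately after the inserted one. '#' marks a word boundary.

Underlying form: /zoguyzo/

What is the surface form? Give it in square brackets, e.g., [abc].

[zohuys]

1 Final Vowel Raising: [zoguyzo] → [zoguyzu]
2 Final Vowel Deletion: [zoguyzu] → [zoguyz]
3 Spirantization: [zoguyz] → [zohuyz]
4 Word-Final Devoicing: [zohuyz] → [zohuys]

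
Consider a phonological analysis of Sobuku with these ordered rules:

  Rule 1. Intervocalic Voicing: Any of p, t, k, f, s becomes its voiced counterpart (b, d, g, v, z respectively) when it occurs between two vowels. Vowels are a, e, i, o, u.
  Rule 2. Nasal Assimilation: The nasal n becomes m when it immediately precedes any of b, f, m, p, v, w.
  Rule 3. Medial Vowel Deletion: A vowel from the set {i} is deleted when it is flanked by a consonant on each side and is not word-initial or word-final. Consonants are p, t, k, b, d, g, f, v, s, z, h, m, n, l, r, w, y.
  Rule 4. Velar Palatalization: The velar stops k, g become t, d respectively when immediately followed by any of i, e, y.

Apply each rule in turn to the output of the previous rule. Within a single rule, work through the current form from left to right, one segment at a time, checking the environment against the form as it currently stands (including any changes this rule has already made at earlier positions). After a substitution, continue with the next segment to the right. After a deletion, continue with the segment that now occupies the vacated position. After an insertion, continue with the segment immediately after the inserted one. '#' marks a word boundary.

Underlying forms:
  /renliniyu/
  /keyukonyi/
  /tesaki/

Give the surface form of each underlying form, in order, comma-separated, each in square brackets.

/renliniyu/:
  Rule 1 Intervocalic Voicing: no change — [renliniyu]
  Rule 2 Nasal Assimilation: no change — [renliniyu]
  Rule 3 Medial Vowel Deletion: [renliniyu] → [renlnyu]
  Rule 4 Velar Palatalization: no change — [renlnyu]
/keyukonyi/:
  Rule 1 Intervocalic Voicing: [keyukonyi] → [keyugonyi]
  Rule 2 Nasal Assimilation: no change — [keyugonyi]
  Rule 3 Medial Vowel Deletion: no change — [keyugonyi]
  Rule 4 Velar Palatalization: [keyugonyi] → [teyugonyi]
/tesaki/:
  Rule 1 Intervocalic Voicing: [tesaki] → [tezagi]
  Rule 2 Nasal Assimilation: no change — [tezagi]
  Rule 3 Medial Vowel Deletion: no change — [tezagi]
  Rule 4 Velar Palatalization: [tezagi] → [tezadi]

[renlnyu], [teyugonyi], [tezadi]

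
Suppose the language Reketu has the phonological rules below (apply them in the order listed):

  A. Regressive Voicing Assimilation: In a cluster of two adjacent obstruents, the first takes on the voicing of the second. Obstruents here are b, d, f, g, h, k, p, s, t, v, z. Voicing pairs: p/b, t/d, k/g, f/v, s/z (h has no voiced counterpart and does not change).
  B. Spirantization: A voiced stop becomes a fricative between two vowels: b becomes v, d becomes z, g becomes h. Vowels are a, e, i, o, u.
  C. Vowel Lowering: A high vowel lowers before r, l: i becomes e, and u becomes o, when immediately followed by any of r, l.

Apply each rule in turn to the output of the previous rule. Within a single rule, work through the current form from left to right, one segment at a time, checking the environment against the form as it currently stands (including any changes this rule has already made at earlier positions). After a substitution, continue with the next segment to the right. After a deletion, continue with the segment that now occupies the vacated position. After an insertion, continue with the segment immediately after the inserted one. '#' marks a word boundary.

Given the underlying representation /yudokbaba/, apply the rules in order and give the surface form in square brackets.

A Regressive Voicing Assimilation: [yudokbaba] → [yudogbaba]
B Spirantization: [yudogbaba] → [yuzogbava]
C Vowel Lowering: no change — [yuzogbava]

[yuzogbava]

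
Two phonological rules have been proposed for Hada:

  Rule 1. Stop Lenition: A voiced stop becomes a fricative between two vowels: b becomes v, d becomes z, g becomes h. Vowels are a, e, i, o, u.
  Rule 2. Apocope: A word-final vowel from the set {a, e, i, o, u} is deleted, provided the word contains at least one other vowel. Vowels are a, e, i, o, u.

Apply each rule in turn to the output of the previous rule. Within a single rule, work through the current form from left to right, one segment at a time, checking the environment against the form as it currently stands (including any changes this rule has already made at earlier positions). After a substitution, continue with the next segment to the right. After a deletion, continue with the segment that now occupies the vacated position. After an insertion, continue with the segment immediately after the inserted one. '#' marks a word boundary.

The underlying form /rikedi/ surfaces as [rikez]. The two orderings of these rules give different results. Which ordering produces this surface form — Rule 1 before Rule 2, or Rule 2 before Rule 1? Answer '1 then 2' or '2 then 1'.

1 then 2

Order 1 then 2:
  1 Stop Lenition: [rikedi] → [rikezi]
  2 Apocope: [rikezi] → [rikez]
  result: [rikez]
Order 2 then 1:
  2 Apocope: [rikedi] → [riked]
  1 Stop Lenition: no change — [riked]
  result: [riked]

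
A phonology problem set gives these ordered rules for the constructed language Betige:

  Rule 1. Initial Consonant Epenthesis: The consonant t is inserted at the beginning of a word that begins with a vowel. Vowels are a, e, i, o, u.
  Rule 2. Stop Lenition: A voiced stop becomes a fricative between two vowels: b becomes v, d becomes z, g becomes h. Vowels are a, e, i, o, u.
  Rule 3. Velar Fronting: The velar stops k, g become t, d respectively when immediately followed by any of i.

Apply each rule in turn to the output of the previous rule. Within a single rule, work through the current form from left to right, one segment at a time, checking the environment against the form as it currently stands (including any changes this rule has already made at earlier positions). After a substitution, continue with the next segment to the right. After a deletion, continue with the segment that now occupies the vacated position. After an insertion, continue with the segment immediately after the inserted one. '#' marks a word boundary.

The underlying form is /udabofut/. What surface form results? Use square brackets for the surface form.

Rule 1 Initial Consonant Epenthesis: [udabofut] → [tudabofut]
Rule 2 Stop Lenition: [tudabofut] → [tuzavofut]
Rule 3 Velar Fronting: no change — [tuzavofut]

[tuzavofut]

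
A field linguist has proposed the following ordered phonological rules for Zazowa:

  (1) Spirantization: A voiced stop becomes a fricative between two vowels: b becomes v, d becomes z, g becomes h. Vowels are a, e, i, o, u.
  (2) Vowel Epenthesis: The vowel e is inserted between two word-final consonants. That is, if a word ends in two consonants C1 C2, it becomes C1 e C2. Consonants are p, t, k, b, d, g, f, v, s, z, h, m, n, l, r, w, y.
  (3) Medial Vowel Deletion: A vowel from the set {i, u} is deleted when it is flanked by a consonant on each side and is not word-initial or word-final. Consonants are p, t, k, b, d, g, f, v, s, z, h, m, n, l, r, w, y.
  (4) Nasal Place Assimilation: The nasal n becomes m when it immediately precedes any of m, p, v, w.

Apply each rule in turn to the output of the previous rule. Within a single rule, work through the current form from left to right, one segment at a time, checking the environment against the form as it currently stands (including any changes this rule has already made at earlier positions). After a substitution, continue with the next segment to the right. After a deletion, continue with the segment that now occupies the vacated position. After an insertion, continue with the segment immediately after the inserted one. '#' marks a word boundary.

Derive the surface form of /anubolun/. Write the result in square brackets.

[amvoln]

(1) Spirantization: [anubolun] → [anuvolun]
(2) Vowel Epenthesis: no change — [anuvolun]
(3) Medial Vowel Deletion: [anuvolun] → [anvoln]
(4) Nasal Place Assimilation: [anvoln] → [amvoln]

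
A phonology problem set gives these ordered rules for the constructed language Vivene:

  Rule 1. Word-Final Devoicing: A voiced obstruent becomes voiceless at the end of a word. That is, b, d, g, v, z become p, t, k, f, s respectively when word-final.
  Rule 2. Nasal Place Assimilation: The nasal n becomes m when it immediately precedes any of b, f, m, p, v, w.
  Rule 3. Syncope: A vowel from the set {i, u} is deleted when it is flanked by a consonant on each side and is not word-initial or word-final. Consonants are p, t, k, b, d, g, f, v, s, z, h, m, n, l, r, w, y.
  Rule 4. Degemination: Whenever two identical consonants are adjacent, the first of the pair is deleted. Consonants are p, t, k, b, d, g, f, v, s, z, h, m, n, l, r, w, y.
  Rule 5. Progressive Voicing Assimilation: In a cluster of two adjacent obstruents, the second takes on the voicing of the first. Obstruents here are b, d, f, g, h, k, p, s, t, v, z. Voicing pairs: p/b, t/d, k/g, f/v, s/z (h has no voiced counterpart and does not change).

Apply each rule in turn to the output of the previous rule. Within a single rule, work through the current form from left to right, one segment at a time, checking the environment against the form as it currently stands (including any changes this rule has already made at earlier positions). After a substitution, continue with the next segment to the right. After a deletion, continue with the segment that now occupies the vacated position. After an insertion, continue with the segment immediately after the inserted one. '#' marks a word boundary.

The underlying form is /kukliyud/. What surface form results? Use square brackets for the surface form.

[klyt]

Rule 1 Word-Final Devoicing: [kukliyud] → [kukliyut]
Rule 2 Nasal Place Assimilation: no change — [kukliyut]
Rule 3 Syncope: [kukliyut] → [kklyt]
Rule 4 Degemination: [kklyt] → [klyt]
Rule 5 Progressive Voicing Assimilation: no change — [klyt]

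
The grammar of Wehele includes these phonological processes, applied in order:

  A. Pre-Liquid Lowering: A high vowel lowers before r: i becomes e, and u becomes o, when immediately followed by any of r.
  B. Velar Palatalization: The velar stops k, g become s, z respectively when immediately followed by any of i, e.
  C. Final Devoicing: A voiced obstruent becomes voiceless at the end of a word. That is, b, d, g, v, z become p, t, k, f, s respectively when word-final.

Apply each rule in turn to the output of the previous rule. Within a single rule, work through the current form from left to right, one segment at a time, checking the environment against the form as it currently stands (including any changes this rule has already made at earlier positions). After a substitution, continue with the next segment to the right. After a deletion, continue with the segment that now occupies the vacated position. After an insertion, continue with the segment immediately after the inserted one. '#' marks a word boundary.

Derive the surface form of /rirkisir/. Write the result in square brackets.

[rersiser]

A Pre-Liquid Lowering: [rirkisir] → [rerkiser]
B Velar Palatalization: [rerkiser] → [rersiser]
C Final Devoicing: no change — [rersiser]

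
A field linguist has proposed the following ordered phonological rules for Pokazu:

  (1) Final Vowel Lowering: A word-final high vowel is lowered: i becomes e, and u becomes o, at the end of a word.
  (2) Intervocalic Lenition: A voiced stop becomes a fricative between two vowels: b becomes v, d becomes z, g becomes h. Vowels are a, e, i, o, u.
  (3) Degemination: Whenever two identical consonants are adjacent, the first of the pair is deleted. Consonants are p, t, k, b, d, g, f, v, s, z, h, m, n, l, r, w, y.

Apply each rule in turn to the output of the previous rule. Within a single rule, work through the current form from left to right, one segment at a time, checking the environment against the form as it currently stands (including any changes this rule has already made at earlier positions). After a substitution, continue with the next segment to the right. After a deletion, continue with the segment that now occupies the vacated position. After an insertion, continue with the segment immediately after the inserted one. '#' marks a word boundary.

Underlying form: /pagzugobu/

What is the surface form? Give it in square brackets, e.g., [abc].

(1) Final Vowel Lowering: [pagzugobu] → [pagzugobo]
(2) Intervocalic Lenition: [pagzugobo] → [pagzuhovo]
(3) Degemination: no change — [pagzuhovo]

[pagzuhovo]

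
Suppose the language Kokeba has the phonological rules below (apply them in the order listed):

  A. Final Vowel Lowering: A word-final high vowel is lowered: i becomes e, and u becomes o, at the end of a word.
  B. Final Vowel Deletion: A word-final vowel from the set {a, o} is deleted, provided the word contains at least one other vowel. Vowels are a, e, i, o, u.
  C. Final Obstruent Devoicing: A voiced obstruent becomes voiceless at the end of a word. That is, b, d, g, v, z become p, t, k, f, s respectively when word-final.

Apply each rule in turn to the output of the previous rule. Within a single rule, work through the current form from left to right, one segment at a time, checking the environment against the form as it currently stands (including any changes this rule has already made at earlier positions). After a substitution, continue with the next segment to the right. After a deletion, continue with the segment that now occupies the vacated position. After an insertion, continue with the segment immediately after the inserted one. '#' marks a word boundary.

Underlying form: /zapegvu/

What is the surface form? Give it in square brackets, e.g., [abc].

[zapegf]

A Final Vowel Lowering: [zapegvu] → [zapegvo]
B Final Vowel Deletion: [zapegvo] → [zapegv]
C Final Obstruent Devoicing: [zapegv] → [zapegf]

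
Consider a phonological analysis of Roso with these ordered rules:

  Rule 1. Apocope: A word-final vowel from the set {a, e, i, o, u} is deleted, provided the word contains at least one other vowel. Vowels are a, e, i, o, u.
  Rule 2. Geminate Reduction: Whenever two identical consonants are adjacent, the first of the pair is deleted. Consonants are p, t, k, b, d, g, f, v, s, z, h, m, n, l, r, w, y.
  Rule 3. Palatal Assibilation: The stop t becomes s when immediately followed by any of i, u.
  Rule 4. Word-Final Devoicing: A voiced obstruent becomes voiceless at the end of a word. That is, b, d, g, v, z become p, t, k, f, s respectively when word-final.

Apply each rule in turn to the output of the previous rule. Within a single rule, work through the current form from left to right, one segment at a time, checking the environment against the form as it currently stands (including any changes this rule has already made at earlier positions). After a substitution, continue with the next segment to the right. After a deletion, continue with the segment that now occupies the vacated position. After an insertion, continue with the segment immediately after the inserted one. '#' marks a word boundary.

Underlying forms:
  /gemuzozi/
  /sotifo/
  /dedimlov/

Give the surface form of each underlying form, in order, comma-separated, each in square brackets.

[gemuzos], [sosif], [dedimlof]

/gemuzozi/:
  Rule 1 Apocope: [gemuzozi] → [gemuzoz]
  Rule 2 Geminate Reduction: no change — [gemuzoz]
  Rule 3 Palatal Assibilation: no change — [gemuzoz]
  Rule 4 Word-Final Devoicing: [gemuzoz] → [gemuzos]
/sotifo/:
  Rule 1 Apocope: [sotifo] → [sotif]
  Rule 2 Geminate Reduction: no change — [sotif]
  Rule 3 Palatal Assibilation: [sotif] → [sosif]
  Rule 4 Word-Final Devoicing: no change — [sosif]
/dedimlov/:
  Rule 1 Apocope: no change — [dedimlov]
  Rule 2 Geminate Reduction: no change — [dedimlov]
  Rule 3 Palatal Assibilation: no change — [dedimlov]
  Rule 4 Word-Final Devoicing: [dedimlov] → [dedimlof]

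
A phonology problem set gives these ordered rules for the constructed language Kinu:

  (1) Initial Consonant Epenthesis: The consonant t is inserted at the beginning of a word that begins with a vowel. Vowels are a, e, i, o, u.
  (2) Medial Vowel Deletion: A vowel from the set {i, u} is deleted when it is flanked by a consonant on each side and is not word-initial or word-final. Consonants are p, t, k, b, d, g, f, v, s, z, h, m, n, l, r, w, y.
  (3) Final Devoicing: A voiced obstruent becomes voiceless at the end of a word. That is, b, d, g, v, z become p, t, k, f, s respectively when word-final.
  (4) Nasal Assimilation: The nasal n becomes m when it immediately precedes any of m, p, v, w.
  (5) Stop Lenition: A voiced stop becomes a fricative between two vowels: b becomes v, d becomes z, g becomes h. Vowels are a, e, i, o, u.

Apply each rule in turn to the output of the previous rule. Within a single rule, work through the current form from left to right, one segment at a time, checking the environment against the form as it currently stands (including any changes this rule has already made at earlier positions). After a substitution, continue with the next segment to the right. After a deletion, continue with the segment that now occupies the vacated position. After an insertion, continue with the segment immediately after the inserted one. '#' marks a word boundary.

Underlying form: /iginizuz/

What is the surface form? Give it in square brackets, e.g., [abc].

[tgnzs]

(1) Initial Consonant Epenthesis: [iginizuz] → [tiginizuz]
(2) Medial Vowel Deletion: [tiginizuz] → [tgnzz]
(3) Final Devoicing: [tgnzz] → [tgnzs]
(4) Nasal Assimilation: no change — [tgnzs]
(5) Stop Lenition: no change — [tgnzs]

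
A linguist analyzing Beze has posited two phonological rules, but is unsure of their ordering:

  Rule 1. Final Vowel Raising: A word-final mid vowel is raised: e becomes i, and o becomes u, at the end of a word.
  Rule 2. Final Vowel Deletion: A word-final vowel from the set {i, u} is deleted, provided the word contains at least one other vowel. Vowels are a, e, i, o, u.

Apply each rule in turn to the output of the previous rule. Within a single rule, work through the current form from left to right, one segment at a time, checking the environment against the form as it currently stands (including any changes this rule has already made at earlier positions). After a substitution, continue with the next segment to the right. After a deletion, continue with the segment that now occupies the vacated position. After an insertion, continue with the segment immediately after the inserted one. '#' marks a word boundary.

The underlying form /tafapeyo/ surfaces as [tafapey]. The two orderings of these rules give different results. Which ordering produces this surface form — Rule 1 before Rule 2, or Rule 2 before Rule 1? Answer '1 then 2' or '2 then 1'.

1 then 2

Order 1 then 2:
  1 Final Vowel Raising: [tafapeyo] → [tafapeyu]
  2 Final Vowel Deletion: [tafapeyu] → [tafapey]
  result: [tafapey]
Order 2 then 1:
  2 Final Vowel Deletion: no change — [tafapeyo]
  1 Final Vowel Raising: [tafapeyo] → [tafapeyu]
  result: [tafapeyu]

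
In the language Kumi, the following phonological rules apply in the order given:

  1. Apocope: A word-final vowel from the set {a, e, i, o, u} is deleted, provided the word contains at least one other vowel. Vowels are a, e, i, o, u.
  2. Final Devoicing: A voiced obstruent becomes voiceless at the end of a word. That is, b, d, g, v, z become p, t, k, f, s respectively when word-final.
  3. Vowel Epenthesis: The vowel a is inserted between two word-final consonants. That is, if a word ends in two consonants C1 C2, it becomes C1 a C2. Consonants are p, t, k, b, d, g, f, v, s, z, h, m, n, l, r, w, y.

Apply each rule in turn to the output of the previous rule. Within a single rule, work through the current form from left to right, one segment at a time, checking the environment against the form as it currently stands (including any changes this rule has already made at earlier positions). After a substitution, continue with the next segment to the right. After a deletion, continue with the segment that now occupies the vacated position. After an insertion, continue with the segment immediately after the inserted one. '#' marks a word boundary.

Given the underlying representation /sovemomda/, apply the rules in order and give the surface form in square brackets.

[sovemomat]

1 Apocope: [sovemomda] → [sovemomd]
2 Final Devoicing: [sovemomd] → [sovemomt]
3 Vowel Epenthesis: [sovemomt] → [sovemomat]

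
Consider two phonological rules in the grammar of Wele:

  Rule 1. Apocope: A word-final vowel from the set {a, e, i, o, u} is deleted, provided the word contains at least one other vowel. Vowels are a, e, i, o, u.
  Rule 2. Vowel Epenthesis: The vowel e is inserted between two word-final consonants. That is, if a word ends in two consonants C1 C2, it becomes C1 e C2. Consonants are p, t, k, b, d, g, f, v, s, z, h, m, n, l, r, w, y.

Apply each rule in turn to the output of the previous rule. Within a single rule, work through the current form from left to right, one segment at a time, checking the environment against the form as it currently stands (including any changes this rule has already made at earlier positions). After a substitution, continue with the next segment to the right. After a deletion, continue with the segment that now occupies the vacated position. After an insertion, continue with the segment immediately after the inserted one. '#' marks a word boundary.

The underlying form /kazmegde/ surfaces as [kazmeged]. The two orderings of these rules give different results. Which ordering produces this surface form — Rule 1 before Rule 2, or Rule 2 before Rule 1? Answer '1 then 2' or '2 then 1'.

1 then 2

Order 1 then 2:
  1 Apocope: [kazmegde] → [kazmegd]
  2 Vowel Epenthesis: [kazmegd] → [kazmeged]
  result: [kazmeged]
Order 2 then 1:
  2 Vowel Epenthesis: no change — [kazmegde]
  1 Apocope: [kazmegde] → [kazmegd]
  result: [kazmegd]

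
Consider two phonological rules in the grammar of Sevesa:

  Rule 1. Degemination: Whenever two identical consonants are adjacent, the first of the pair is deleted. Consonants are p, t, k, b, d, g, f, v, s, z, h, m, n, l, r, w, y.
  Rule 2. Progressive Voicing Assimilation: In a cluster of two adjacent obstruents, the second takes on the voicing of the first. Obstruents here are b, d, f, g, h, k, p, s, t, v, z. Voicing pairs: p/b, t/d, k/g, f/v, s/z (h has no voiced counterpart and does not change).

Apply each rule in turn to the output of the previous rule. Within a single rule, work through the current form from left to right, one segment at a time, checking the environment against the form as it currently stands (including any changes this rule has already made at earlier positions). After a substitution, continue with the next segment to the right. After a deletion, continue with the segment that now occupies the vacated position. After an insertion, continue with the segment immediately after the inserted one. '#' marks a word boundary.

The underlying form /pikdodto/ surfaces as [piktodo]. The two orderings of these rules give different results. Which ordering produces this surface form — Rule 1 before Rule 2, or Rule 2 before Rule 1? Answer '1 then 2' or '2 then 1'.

Order 1 then 2:
  1 Degemination: no change — [pikdodto]
  2 Progressive Voicing Assimilation: [pikdodto] → [piktoddo]
  result: [piktoddo]
Order 2 then 1:
  2 Progressive Voicing Assimilation: [pikdodto] → [piktoddo]
  1 Degemination: [piktoddo] → [piktodo]
  result: [piktodo]

2 then 1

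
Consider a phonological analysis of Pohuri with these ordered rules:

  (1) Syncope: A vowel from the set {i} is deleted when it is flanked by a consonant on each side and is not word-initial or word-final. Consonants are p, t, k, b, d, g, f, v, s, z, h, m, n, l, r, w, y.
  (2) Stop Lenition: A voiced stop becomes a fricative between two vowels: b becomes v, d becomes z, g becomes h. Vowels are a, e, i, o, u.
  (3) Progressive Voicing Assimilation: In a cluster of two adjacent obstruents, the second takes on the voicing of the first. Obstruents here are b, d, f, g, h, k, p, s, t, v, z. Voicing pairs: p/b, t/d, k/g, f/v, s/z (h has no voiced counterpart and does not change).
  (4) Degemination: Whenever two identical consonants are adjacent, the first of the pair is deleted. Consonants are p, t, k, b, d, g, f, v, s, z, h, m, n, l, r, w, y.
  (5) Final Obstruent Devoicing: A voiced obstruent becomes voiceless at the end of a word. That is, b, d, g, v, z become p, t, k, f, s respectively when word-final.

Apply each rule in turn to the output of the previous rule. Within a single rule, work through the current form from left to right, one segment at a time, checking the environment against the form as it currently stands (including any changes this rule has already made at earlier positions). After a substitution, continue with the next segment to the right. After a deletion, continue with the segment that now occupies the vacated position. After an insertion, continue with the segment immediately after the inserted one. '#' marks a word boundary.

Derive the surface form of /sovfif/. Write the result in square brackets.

[sof]

(1) Syncope: [sovfif] → [sovff]
(2) Stop Lenition: no change — [sovff]
(3) Progressive Voicing Assimilation: [sovff] → [sovvv]
(4) Degemination: [sovvv] → [sov]
(5) Final Obstruent Devoicing: [sov] → [sof]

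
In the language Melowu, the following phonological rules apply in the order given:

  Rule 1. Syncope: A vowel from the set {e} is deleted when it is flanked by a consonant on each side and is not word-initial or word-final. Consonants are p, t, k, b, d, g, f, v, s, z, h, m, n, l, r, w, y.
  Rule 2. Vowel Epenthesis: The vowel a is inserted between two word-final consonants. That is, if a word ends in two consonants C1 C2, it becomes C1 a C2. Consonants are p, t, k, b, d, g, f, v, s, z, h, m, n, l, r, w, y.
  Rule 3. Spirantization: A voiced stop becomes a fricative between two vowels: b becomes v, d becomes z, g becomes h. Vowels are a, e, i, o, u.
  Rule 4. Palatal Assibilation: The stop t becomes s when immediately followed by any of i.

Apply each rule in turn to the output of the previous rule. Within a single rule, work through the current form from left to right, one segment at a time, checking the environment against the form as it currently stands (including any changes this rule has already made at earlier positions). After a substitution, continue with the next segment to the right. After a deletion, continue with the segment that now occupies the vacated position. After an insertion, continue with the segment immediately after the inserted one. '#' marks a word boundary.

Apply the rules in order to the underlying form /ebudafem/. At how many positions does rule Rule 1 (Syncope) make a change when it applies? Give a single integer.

Rule 1 Syncope: [ebudafem] → [ebudafm]
Rule 2 Vowel Epenthesis: [ebudafm] → [ebudafam]
Rule 3 Spirantization: [ebudafam] → [evuzafam]
Rule 4 Palatal Assibilation: no change — [evuzafam]
Rule Rule 1 changed 1 position(s).

1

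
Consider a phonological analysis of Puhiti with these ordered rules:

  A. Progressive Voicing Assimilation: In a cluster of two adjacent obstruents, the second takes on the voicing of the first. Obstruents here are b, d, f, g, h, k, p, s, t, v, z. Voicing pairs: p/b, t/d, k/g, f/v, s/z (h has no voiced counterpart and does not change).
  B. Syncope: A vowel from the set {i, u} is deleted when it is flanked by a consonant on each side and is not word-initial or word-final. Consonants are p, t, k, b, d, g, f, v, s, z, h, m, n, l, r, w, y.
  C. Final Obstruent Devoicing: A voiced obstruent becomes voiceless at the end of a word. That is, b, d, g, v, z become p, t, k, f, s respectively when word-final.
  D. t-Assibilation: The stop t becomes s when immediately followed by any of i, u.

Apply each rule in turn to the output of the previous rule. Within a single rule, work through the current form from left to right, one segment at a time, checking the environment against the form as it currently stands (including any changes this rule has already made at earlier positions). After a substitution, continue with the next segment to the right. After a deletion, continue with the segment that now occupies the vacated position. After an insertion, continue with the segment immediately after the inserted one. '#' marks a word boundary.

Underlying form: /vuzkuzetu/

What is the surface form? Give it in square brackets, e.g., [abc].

[vzgzesu]

A Progressive Voicing Assimilation: [vuzkuzetu] → [vuzguzetu]
B Syncope: [vuzguzetu] → [vzgzetu]
C Final Obstruent Devoicing: no change — [vzgzetu]
D t-Assibilation: [vzgzetu] → [vzgzesu]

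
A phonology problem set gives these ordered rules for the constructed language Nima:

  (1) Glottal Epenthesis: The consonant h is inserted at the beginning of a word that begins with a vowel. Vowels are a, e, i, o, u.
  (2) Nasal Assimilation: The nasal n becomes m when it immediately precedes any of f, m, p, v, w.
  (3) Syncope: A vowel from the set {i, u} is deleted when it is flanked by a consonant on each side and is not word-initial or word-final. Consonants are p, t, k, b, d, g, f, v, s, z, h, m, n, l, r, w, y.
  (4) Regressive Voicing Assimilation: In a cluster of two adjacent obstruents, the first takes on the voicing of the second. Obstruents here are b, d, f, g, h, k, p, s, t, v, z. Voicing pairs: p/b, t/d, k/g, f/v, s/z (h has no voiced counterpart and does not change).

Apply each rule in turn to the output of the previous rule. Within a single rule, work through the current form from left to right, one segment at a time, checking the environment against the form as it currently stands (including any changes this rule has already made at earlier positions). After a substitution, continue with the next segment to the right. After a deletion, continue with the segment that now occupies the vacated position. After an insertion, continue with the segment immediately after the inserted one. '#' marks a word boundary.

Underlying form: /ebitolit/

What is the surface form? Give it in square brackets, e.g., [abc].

[heptolt]

(1) Glottal Epenthesis: [ebitolit] → [hebitolit]
(2) Nasal Assimilation: no change — [hebitolit]
(3) Syncope: [hebitolit] → [hebtolt]
(4) Regressive Voicing Assimilation: [hebtolt] → [heptolt]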